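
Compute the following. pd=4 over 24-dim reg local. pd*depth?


pd+depth=24
depth=24-4=20
pd*depth=4*20=80


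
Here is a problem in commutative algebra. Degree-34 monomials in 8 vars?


C(d+n-1,n-1)=C(41,7)=22481940


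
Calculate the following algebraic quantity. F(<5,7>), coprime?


gcd(5,7)=1 => F=ab-a-b=5*7-5-7=35-12=23


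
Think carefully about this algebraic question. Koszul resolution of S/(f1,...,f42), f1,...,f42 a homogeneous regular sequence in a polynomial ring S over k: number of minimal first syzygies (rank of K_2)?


Regular sequence => Koszul complex is the minimal free resolution.
Syz_1 minimally generated by Koszul relations f_i*e_j - f_j*e_i (i<j): mu(Syz_1) = beta_2 = C(m,2) = m(m-1)/2
m=42
42*41/2 = 861


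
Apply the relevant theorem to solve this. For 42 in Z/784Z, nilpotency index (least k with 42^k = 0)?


42^k mod 784:
k=1: 42
k=2: 196
k=3: 392
k=4: 0
First zero at k = 4


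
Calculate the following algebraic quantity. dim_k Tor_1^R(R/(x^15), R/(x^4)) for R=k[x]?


Tor_1(R/I,R/J)=(I cap J)/IJ=(x^15)/(x^19)
dim=19-15=min(15,4)=4


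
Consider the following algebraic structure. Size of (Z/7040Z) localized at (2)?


2-primary part: 7040=2^7*55
Size=2^7=128


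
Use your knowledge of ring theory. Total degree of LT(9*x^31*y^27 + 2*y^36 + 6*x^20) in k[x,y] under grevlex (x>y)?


LT: 9*x^31*y^27
deg_x=31, deg_y=27
Total=31+27=58


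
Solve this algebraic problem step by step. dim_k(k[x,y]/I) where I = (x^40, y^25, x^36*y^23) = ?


k[x,y]/I, I = (x^40, y^25, x^36*y^23)
Rect: 40x25=1000. Corner: (40-36)x(25-23)=8.
dim = 1000-8 = 992


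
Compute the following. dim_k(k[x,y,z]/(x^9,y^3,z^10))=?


Basis: x^iy^jz^k, i<9,j<3,k<10
9*3*10=270


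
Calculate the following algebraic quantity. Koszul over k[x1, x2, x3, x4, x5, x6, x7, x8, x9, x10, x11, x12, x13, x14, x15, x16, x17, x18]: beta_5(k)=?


C(n,i)=C(18,5)=8568


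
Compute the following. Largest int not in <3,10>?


gcd(3,10)=1 => F=ab-a-b=3*10-3-10=30-13=17


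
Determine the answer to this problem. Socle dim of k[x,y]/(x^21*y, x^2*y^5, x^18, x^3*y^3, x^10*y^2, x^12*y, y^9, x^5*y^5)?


Socle = ann(m) = span of standard monomials u with x*u, y*u in I (staircase corners).
Redundant generators: x^5*y^5, x^21*y
Minimal generators: x^18, x^12*y, x^10*y^2, x^3*y^3, x^2*y^5, y^9
Corners: xy^8, x^2y^4, x^9y^2, x^11y, x^17
Socle dim=5


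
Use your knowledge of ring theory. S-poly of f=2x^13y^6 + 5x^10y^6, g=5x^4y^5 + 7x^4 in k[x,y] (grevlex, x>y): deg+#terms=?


LT(f)=2x^13y^6, LT(g)=5x^4y^5
lcm(LM)=x^13y^6
S(f,g) (scaled by 10 to clear denominators) = 5*f - 2x^9y*g = 25x^10y^6 - 14x^13y
2 terms, deg 16.
16+2=18


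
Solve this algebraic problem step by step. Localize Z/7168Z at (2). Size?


2-primary part: 7168=2^10*7
Size=2^10=1024


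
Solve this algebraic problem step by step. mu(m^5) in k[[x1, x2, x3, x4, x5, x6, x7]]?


C(n+d-1,d)=C(11,5)=462


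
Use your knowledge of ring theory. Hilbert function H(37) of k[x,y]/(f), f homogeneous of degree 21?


H(t)=d for t>=d-1.
d=21, t=37
H(37)=21


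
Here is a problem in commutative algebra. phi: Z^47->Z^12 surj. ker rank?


rank(ker) = 47-12 = 35


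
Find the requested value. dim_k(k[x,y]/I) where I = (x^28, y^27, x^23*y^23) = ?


k[x,y]/I, I = (x^28, y^27, x^23*y^23)
Rect: 28x27=756. Corner: (28-23)x(27-23)=20.
dim = 756-20 = 736


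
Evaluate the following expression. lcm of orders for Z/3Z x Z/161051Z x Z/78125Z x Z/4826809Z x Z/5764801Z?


Exponent = lcm of the cyclic orders; pairwise coprime => product.
3^1*11^5*5^7*13^6*7^8=3*161051*78125*4826809*5764801=1050313976862257685703125


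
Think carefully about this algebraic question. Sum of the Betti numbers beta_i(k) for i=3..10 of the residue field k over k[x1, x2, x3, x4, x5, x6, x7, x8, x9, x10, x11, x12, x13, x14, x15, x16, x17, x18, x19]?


Koszul resolution: beta_i(k)=C(n,i), n=19
C(19,3)=969, C(19,4)=3876, C(19,5)=11628, C(19,6)=27132, C(19,7)=50388, C(19,8)=75582, C(19,9)=92378, C(19,10)=92378
Sum=354331


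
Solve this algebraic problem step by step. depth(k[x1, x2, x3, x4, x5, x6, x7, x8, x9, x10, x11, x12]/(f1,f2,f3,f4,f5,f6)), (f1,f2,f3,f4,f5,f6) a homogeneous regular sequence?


depth(R)=12
depth(R/I)=12-6=6


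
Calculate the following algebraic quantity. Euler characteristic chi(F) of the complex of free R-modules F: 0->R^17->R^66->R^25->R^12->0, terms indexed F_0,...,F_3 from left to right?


chi = sum (-1)^i * rank:
(-1)^0*17=17
(-1)^1*66=-66
(-1)^2*25=25
(-1)^3*12=-12
chi=-36


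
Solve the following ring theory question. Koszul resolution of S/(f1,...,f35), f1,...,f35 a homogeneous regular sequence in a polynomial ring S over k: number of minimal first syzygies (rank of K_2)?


Regular sequence => Koszul complex is the minimal free resolution.
Syz_1 minimally generated by Koszul relations f_i*e_j - f_j*e_i (i<j): mu(Syz_1) = beta_2 = C(m,2) = m(m-1)/2
m=35
35*34/2 = 595


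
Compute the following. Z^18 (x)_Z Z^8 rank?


rank(M(x)N) = rank(M)*rank(N)
18*8 = 144


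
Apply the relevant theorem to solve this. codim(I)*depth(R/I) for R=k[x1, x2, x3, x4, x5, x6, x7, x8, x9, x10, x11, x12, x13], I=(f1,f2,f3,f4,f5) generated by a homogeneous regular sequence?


codim=5, depth=dim(R/I)=13-5=8
Product=5*8=40


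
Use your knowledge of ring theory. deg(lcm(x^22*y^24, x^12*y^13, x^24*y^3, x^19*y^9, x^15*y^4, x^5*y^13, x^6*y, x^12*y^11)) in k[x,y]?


lcm = componentwise max:
x: max(22,12,24,19,15,5,6,12)=24
y: max(24,13,3,9,4,13,1,11)=24
Total=24+24=48


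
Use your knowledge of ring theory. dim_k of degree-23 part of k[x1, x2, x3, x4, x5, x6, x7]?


C(d+n-1,n-1)=C(29,6)=475020


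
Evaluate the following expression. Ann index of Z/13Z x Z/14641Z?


Exponent = lcm of the cyclic orders; pairwise coprime => product.
13^1*11^4=13*14641=190333


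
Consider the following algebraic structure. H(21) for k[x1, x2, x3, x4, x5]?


C(d+n-1,n-1)=C(25,4)=12650


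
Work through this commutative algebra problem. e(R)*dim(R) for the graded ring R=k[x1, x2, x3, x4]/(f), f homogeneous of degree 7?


e(R)=deg(f)=7, dim(R)=4-1=3
e*dim=7*3=21


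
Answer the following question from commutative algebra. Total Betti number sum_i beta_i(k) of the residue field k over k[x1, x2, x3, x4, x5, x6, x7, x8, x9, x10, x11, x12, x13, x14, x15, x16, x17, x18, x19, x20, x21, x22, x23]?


Koszul resolution: beta_i(k)=C(n,i), n=23
sum_i C(23,i) = 2^23 = 8388608


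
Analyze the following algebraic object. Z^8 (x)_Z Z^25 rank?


rank(M(x)N) = rank(M)*rank(N)
8*25 = 200


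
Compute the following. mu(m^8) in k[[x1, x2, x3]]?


C(n+d-1,d)=C(10,8)=45


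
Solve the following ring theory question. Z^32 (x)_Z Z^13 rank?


rank(M(x)N) = rank(M)*rank(N)
32*13 = 416


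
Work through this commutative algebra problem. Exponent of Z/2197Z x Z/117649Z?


Exponent = lcm of the cyclic orders; pairwise coprime => product.
13^3*7^6=2197*117649=258474853


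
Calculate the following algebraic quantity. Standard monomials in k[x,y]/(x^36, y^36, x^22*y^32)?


k[x,y]/I, I = (x^36, y^36, x^22*y^32)
Rect: 36x36=1296. Corner: (36-22)x(36-32)=56.
dim = 1296-56 = 1240


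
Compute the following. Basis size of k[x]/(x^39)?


Basis: 1,x,...,x^38
dim=39


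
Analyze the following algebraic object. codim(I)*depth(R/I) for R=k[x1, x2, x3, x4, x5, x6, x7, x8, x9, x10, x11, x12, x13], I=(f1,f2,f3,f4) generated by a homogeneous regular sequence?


codim=4, depth=dim(R/I)=13-4=9
Product=4*9=36


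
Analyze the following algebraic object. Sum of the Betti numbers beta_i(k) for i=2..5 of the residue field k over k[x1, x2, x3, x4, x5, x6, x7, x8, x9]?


Koszul resolution: beta_i(k)=C(n,i), n=9
C(9,2)=36, C(9,3)=84, C(9,4)=126, C(9,5)=126
Sum=372


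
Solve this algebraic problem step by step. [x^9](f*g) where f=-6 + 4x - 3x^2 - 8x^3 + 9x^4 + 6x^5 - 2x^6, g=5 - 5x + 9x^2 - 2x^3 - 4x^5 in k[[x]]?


[x^9] = sum a_i*b_j, i+j=9
  9*-4=-36
  -2*-2=4
Sum=-32


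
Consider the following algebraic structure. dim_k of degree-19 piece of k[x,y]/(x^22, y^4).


k[x,y], I = (x^22, y^4), d = 19
Need i < 22 and d-i < 4.
Range: 16 <= i <= 19.
H(19) = 4


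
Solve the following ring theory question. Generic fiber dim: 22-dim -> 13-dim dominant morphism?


dim(fiber)=dim(X)-dim(Y)=22-13=9


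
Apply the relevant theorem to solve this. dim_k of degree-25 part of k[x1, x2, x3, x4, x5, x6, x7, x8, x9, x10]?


C(d+n-1,n-1)=C(34,9)=52451256


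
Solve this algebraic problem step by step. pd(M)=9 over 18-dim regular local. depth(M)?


pd+depth=depth(R)=18
depth=18-9=9


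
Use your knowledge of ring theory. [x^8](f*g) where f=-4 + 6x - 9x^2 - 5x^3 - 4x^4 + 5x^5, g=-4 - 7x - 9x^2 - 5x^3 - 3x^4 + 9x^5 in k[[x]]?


[x^8] = sum a_i*b_j, i+j=8
  -5*9=-45
  -4*-3=12
  5*-5=-25
Sum=-58


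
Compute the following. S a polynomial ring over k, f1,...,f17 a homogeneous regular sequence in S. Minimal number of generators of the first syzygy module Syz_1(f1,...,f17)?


Regular sequence => Koszul complex is the minimal free resolution.
Syz_1 minimally generated by Koszul relations f_i*e_j - f_j*e_i (i<j): mu(Syz_1) = beta_2 = C(m,2) = m(m-1)/2
m=17
17*16/2 = 136


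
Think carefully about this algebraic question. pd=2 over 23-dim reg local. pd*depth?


pd+depth=23
depth=23-2=21
pd*depth=2*21=42


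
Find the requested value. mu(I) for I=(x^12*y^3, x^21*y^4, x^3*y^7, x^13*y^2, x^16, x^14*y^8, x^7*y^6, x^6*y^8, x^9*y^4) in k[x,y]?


Remove redundant (divisible by others).
x^21*y^4 redundant.
x^14*y^8 redundant.
x^6*y^8 redundant.
Min: x^16, x^13*y^2, x^12*y^3, x^9*y^4, x^7*y^6, x^3*y^7
Count=6


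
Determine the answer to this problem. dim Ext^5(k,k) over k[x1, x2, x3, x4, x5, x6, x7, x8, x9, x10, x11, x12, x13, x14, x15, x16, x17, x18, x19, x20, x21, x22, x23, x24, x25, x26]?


C(n,i)=C(26,5)=65780


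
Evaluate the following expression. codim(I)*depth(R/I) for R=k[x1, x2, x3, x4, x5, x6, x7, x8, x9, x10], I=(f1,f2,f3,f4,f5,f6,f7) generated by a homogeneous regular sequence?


codim=7, depth=dim(R/I)=10-7=3
Product=7*3=21


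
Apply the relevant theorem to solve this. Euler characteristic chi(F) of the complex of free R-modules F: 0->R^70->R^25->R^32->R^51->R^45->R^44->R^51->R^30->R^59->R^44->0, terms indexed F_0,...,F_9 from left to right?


chi = sum (-1)^i * rank:
(-1)^0*70=70
(-1)^1*25=-25
(-1)^2*32=32
(-1)^3*51=-51
(-1)^4*45=45
(-1)^5*44=-44
(-1)^6*51=51
(-1)^7*30=-30
(-1)^8*59=59
(-1)^9*44=-44
chi=63


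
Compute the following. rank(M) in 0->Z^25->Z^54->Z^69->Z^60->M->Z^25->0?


Alt sum=0:
(-1)^0*25 + (-1)^1*54 + (-1)^2*69 + (-1)^3*60 + (-1)^4*? + (-1)^5*25=0
rank(M)=45


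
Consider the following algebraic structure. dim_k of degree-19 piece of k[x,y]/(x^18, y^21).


k[x,y], I = (x^18, y^21), d = 19
Need i < 18 and d-i < 21.
Range: 0 <= i <= 17.
H(19) = 18


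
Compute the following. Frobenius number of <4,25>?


gcd(4,25)=1 => F=ab-a-b=4*25-4-25=100-29=71


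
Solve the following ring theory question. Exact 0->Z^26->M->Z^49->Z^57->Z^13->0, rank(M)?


Alt sum=0:
(-1)^0*26 + (-1)^1*? + (-1)^2*49 + (-1)^3*57 + (-1)^4*13=0
rank(M)=31


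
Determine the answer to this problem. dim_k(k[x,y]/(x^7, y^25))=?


Basis: x^i*y^j, i<7, j<25
7*25=175


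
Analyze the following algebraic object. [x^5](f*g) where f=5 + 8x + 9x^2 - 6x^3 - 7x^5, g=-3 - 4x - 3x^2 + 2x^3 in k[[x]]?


[x^5] = sum a_i*b_j, i+j=5
  9*2=18
  -6*-3=18
  -7*-3=21
Sum=57


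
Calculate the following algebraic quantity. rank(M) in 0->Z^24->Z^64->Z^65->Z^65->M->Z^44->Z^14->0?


Alt sum=0:
(-1)^0*24 + (-1)^1*64 + (-1)^2*65 + (-1)^3*65 + (-1)^4*? + (-1)^5*44 + (-1)^6*14=0
rank(M)=70


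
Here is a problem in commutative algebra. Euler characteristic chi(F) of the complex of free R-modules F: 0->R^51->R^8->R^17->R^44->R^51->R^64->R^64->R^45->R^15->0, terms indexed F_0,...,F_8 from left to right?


chi = sum (-1)^i * rank:
(-1)^0*51=51
(-1)^1*8=-8
(-1)^2*17=17
(-1)^3*44=-44
(-1)^4*51=51
(-1)^5*64=-64
(-1)^6*64=64
(-1)^7*45=-45
(-1)^8*15=15
chi=37


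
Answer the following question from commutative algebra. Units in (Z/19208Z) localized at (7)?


Local ring = Z/2401Z.
phi(2401) = 7^3*(7-1) = 2058


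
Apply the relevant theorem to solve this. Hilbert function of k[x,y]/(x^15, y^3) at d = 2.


k[x,y], I = (x^15, y^3), d = 2
Need i < 15 and d-i < 3.
Range: 0 <= i <= 2.
H(2) = 3


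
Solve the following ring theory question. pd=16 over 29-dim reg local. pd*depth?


pd+depth=29
depth=29-16=13
pd*depth=16*13=208


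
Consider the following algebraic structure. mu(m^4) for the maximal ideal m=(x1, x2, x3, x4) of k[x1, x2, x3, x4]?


Graded Nakayama: mu(m^d) = dim_k (m^d/m^(d+1)) = #degree-4 monomials in 4 vars
C(n+d-1,d)=C(7,4)=35


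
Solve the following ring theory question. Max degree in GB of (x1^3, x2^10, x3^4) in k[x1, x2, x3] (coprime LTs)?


Pure powers, coprime LTs => already GB.
Degrees: 3, 10, 4
Max=10


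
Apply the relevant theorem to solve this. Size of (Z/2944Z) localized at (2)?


2-primary part: 2944=2^7*23
Size=2^7=128


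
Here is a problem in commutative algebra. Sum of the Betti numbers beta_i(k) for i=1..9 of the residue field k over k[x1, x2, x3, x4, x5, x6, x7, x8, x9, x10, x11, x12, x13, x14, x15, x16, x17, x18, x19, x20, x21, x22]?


Koszul resolution: beta_i(k)=C(n,i), n=22
C(22,1)=22, C(22,2)=231, C(22,3)=1540, C(22,4)=7315, C(22,5)=26334, C(22,6)=74613, C(22,7)=170544, C(22,8)=319770, C(22,9)=497420
Sum=1097789


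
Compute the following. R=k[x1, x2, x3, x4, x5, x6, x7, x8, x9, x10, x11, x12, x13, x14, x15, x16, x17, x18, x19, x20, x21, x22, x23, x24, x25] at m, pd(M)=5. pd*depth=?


pd+depth=25
depth=25-5=20
pd*depth=5*20=100


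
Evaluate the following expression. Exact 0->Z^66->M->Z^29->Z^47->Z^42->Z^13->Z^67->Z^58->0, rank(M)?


Alt sum=0:
(-1)^0*66 + (-1)^1*? + (-1)^2*29 + (-1)^3*47 + (-1)^4*42 + (-1)^5*13 + (-1)^6*67 + (-1)^7*58=0
rank(M)=86


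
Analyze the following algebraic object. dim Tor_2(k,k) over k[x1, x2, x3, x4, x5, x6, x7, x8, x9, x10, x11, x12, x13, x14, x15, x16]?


Koszul: C(n,i)=C(16,2)=120


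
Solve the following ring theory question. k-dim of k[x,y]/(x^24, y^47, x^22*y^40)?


k[x,y]/I, I = (x^24, y^47, x^22*y^40)
Rect: 24x47=1128. Corner: (24-22)x(47-40)=14.
dim = 1128-14 = 1114


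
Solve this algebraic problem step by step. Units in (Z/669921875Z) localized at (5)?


Local ring = Z/1953125Z.
phi(1953125) = 5^8*(5-1) = 1562500


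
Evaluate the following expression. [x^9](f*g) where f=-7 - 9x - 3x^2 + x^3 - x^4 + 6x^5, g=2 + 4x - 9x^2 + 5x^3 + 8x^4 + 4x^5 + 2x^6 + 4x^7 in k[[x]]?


[x^9] = sum a_i*b_j, i+j=9
  -3*4=-12
  1*2=2
  -1*4=-4
  6*8=48
Sum=34


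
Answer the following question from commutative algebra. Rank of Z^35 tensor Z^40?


rank(M(x)N) = rank(M)*rank(N)
35*40 = 1400


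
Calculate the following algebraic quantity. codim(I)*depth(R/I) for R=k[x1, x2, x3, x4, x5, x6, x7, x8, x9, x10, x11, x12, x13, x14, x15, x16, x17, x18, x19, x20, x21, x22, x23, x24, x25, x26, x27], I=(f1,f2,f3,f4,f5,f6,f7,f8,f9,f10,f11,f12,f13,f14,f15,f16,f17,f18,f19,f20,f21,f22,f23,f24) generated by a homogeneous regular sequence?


codim=24, depth=dim(R/I)=27-24=3
Product=24*3=72


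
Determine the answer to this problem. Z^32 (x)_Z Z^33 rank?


rank(M(x)N) = rank(M)*rank(N)
32*33 = 1056


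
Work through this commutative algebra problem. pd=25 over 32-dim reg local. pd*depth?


pd+depth=32
depth=32-25=7
pd*depth=25*7=175


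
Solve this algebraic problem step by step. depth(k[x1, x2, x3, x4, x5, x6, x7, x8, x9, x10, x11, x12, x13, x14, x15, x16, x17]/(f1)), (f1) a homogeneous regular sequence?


depth(R)=17
depth(R/I)=17-1=16


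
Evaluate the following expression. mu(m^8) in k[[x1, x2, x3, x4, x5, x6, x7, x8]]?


C(n+d-1,d)=C(15,8)=6435


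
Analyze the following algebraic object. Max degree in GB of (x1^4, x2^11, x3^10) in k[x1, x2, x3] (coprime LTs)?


Pure powers, coprime LTs => already GB.
Degrees: 4, 11, 10
Max=11


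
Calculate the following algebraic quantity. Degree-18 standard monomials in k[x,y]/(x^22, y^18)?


k[x,y], I = (x^22, y^18), d = 18
Need i < 22 and d-i < 18.
Range: 1 <= i <= 18.
H(18) = 18


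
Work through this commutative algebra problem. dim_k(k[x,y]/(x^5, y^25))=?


Basis: x^i*y^j, i<5, j<25
5*25=125


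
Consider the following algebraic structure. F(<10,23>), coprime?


gcd(10,23)=1 => F=ab-a-b=10*23-10-23=230-33=197


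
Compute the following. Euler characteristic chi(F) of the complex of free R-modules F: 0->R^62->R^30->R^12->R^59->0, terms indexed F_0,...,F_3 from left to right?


chi = sum (-1)^i * rank:
(-1)^0*62=62
(-1)^1*30=-30
(-1)^2*12=12
(-1)^3*59=-59
chi=-15


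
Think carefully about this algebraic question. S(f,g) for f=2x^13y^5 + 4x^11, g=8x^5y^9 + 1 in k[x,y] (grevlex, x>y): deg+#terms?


LT(f)=2x^13y^5, LT(g)=8x^5y^9
lcm(LM)=x^13y^9
S(f,g) (scaled by 16 to clear denominators) = 8y^4*f - 2x^8*g = 32x^11y^4 - 2x^8
2 terms, deg 15.
15+2=17


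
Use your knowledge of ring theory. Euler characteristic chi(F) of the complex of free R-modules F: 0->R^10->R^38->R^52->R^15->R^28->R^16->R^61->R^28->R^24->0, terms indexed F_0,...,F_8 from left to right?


chi = sum (-1)^i * rank:
(-1)^0*10=10
(-1)^1*38=-38
(-1)^2*52=52
(-1)^3*15=-15
(-1)^4*28=28
(-1)^5*16=-16
(-1)^6*61=61
(-1)^7*28=-28
(-1)^8*24=24
chi=78


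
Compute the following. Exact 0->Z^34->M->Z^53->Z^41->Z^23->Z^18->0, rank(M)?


Alt sum=0:
(-1)^0*34 + (-1)^1*? + (-1)^2*53 + (-1)^3*41 + (-1)^4*23 + (-1)^5*18=0
rank(M)=51


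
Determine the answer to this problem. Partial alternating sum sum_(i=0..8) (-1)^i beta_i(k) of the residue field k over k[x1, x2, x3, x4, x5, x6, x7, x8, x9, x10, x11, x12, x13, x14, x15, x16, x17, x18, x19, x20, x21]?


Koszul resolution: beta_i(k)=C(n,i), n=21
sum_(i=0..p) (-1)^i C(n,i) = (-1)^p C(n-1,p)
(-1)^8*C(20,8) = (-1)^8*125970 = 125970


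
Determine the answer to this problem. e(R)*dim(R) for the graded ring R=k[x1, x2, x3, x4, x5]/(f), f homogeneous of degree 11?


e(R)=deg(f)=11, dim(R)=5-1=4
e*dim=11*4=44


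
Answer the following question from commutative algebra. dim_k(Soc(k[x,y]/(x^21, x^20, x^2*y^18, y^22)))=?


Socle = ann(m) = span of standard monomials u with x*u, y*u in I (staircase corners).
Redundant generators: x^21
Minimal generators: x^20, x^2*y^18, y^22
Corners: xy^21, x^19y^17
Socle dim=2


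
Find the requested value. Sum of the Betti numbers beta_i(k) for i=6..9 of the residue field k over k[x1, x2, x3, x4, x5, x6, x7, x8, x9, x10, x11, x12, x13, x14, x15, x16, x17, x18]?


Koszul resolution: beta_i(k)=C(n,i), n=18
C(18,6)=18564, C(18,7)=31824, C(18,8)=43758, C(18,9)=48620
Sum=142766


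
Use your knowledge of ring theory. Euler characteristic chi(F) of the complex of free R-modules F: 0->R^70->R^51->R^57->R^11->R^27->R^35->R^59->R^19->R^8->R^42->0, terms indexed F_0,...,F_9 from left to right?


chi = sum (-1)^i * rank:
(-1)^0*70=70
(-1)^1*51=-51
(-1)^2*57=57
(-1)^3*11=-11
(-1)^4*27=27
(-1)^5*35=-35
(-1)^6*59=59
(-1)^7*19=-19
(-1)^8*8=8
(-1)^9*42=-42
chi=63


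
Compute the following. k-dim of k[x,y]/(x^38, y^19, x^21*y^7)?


k[x,y]/I, I = (x^38, y^19, x^21*y^7)
Rect: 38x19=722. Corner: (38-21)x(19-7)=204.
dim = 722-204 = 518


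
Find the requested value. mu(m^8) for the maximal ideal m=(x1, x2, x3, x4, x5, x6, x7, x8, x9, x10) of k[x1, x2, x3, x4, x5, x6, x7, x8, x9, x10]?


Graded Nakayama: mu(m^d) = dim_k (m^d/m^(d+1)) = #degree-8 monomials in 10 vars
C(n+d-1,d)=C(17,8)=24310


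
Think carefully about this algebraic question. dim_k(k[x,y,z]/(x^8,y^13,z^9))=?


Basis: x^iy^jz^k, i<8,j<13,k<9
8*13*9=936


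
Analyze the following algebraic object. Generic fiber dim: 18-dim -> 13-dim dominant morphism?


dim(fiber)=dim(X)-dim(Y)=18-13=5


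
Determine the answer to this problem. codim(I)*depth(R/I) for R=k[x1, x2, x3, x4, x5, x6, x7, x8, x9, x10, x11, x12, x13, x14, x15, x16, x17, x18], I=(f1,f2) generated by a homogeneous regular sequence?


codim=2, depth=dim(R/I)=18-2=16
Product=2*16=32


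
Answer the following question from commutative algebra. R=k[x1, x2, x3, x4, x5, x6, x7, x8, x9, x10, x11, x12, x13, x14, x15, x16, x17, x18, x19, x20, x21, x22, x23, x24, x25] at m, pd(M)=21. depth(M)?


pd+depth=depth(R)=25
depth=25-21=4


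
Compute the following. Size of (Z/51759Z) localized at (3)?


3-primary part: 51759=3^6*71
Size=3^6=729


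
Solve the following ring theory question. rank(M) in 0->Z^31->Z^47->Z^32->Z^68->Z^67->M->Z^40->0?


Alt sum=0:
(-1)^0*31 + (-1)^1*47 + (-1)^2*32 + (-1)^3*68 + (-1)^4*67 + (-1)^5*? + (-1)^6*40=0
rank(M)=55


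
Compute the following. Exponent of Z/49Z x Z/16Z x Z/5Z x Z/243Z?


Exponent = lcm of the cyclic orders; pairwise coprime => product.
7^2*2^4*5^1*3^5=49*16*5*243=952560


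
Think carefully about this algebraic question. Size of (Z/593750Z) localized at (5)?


5-primary part: 593750=5^6*38
Size=5^6=15625


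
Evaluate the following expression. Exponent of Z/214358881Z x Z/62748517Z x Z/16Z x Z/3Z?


Exponent = lcm of the cyclic orders; pairwise coprime => product.
11^8*13^7*2^4*3^1=214358881*62748517*16*3=645633690649414896


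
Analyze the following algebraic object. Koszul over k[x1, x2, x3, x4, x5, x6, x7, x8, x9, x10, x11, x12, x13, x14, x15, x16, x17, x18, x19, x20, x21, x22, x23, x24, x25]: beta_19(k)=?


C(n,i)=C(25,19)=177100


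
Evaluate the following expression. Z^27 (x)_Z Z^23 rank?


rank(M(x)N) = rank(M)*rank(N)
27*23 = 621


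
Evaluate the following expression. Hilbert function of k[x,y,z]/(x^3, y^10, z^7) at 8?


Need i<3, j<10, k<7 with i+j+k=8.
For each i, j ranges over max(0,8-i-6)..min(9,8-i):
  i=0: j in [2,8] -> 7
  i=1: j in [1,7] -> 7
  i=2: j in [0,6] -> 7
H(8) = 7+7+7 = 21


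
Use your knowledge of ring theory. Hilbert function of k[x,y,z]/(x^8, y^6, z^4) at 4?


Need i<8, j<6, k<4 with i+j+k=4.
For each i, j ranges over max(0,4-i-3)..min(5,4-i):
  i=0: j in [1,4] -> 4
  i=1: j in [0,3] -> 4
  i=2: j in [0,2] -> 3
  i=3: j in [0,1] -> 2
  i=4: j in [0,0] -> 1
H(4) = 4+4+3+2+1 = 14


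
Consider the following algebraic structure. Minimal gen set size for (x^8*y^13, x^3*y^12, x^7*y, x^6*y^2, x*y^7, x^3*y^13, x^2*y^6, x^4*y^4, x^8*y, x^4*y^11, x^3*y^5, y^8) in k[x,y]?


Remove redundant (divisible by others).
x^8*y redundant.
x^4*y^11 redundant.
x^3*y^13 redundant.
x^8*y^13 redundant.
x^3*y^12 redundant.
Min: x^7*y, x^6*y^2, x^4*y^4, x^3*y^5, x^2*y^6, x*y^7, y^8
Count=7


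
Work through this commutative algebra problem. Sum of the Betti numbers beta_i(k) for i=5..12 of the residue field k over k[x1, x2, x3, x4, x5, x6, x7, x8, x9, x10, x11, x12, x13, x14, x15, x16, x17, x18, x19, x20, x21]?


Koszul resolution: beta_i(k)=C(n,i), n=21
C(21,5)=20349, C(21,6)=54264, C(21,7)=116280, C(21,8)=203490, C(21,9)=293930, C(21,10)=352716, C(21,11)=352716, C(21,12)=293930
Sum=1687675


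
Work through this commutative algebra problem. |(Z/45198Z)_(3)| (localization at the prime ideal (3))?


3-primary part: 45198=3^6*62
Size=3^6=729


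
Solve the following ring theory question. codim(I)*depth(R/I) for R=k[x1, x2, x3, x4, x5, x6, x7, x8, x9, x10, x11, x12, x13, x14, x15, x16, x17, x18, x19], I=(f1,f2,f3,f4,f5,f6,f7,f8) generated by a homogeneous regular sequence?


codim=8, depth=dim(R/I)=19-8=11
Product=8*11=88


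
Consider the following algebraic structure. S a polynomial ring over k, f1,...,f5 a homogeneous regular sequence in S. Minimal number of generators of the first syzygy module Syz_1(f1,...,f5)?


Regular sequence => Koszul complex is the minimal free resolution.
Syz_1 minimally generated by Koszul relations f_i*e_j - f_j*e_i (i<j): mu(Syz_1) = beta_2 = C(m,2) = m(m-1)/2
m=5
5*4/2 = 10


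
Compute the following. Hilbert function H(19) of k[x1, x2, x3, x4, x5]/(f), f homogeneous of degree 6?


C(23,4)-C(17,4)=8855-2380=6475


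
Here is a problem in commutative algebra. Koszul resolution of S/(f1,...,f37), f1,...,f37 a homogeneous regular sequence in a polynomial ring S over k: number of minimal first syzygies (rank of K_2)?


Regular sequence => Koszul complex is the minimal free resolution.
Syz_1 minimally generated by Koszul relations f_i*e_j - f_j*e_i (i<j): mu(Syz_1) = beta_2 = C(m,2) = m(m-1)/2
m=37
37*36/2 = 666


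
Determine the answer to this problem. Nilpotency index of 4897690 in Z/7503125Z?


4897690^k mod 7503125:
k=1: 4897690
k=2: 4264225
k=3: 1243375
k=4: 1500625
k=5: 0
First zero at k = 5


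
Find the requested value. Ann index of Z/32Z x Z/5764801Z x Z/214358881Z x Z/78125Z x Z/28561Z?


Exponent = lcm of the cyclic orders; pairwise coprime => product.
2^5*7^8*11^8*5^7*13^4=32*5764801*214358881*78125*28561=88234660557233292602500000


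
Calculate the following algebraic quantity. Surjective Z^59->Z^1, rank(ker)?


rank(ker) = 59-1 = 58


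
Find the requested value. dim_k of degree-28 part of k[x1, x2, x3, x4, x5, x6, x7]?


C(d+n-1,n-1)=C(34,6)=1344904


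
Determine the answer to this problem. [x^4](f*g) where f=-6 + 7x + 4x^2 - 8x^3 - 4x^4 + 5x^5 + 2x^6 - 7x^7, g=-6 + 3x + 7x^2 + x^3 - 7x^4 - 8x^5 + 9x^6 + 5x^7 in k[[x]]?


[x^4] = sum a_i*b_j, i+j=4
  -6*-7=42
  7*1=7
  4*7=28
  -8*3=-24
  -4*-6=24
Sum=77


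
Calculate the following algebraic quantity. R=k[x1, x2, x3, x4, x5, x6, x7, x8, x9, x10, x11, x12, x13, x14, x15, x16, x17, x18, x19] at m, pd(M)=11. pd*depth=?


pd+depth=19
depth=19-11=8
pd*depth=11*8=88


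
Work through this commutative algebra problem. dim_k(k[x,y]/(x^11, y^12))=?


Basis: x^i*y^j, i<11, j<12
11*12=132


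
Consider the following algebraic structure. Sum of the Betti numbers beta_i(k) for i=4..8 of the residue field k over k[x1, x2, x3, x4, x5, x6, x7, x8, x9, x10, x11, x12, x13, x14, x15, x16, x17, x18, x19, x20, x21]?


Koszul resolution: beta_i(k)=C(n,i), n=21
C(21,4)=5985, C(21,5)=20349, C(21,6)=54264, C(21,7)=116280, C(21,8)=203490
Sum=400368


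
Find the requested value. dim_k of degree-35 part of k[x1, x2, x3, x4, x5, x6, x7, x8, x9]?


C(d+n-1,n-1)=C(43,8)=145008513


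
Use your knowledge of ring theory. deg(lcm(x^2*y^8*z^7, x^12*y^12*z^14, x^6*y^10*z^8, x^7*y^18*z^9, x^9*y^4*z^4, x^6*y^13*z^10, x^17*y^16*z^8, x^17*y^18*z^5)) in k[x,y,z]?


lcm = componentwise max:
x: max(2,12,6,7,9,6,17,17)=17
y: max(8,12,10,18,4,13,16,18)=18
z: max(7,14,8,9,4,10,8,5)=14
Total=17+18+14=49


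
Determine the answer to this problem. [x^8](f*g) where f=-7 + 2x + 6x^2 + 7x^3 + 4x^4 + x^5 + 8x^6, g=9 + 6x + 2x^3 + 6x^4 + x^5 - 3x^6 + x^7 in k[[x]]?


[x^8] = sum a_i*b_j, i+j=8
  2*1=2
  6*-3=-18
  7*1=7
  4*6=24
  1*2=2
Sum=17


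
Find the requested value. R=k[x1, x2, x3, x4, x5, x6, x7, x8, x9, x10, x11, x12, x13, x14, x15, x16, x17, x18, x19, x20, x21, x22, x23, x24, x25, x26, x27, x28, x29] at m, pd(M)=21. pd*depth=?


pd+depth=29
depth=29-21=8
pd*depth=21*8=168


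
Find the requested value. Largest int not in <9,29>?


gcd(9,29)=1 => F=ab-a-b=9*29-9-29=261-38=223


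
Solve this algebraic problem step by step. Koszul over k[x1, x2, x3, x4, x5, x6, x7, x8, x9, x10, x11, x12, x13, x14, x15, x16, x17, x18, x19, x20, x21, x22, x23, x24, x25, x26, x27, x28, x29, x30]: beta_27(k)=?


C(n,i)=C(30,27)=4060


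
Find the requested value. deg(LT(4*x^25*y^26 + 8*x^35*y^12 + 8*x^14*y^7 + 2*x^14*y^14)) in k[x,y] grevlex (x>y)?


LT: 4*x^25*y^26
deg_x=25, deg_y=26
Total=25+26=51


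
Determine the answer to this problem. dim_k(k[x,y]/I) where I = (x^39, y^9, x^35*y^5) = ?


k[x,y]/I, I = (x^39, y^9, x^35*y^5)
Rect: 39x9=351. Corner: (39-35)x(9-5)=16.
dim = 351-16 = 335


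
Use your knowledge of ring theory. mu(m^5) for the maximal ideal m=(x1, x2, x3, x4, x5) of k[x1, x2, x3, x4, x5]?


Graded Nakayama: mu(m^d) = dim_k (m^d/m^(d+1)) = #degree-5 monomials in 5 vars
C(n+d-1,d)=C(9,5)=126


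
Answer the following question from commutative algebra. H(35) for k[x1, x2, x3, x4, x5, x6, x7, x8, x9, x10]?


C(d+n-1,n-1)=C(44,9)=708930508


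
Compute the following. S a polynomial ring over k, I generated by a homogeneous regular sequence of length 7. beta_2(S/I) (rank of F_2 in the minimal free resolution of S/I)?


Regular sequence => Koszul complex is the minimal free resolution.
Syz_1 minimally generated by Koszul relations f_i*e_j - f_j*e_i (i<j): mu(Syz_1) = beta_2 = C(m,2) = m(m-1)/2
m=7
7*6/2 = 21


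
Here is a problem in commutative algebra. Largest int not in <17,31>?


gcd(17,31)=1 => F=ab-a-b=17*31-17-31=527-48=479


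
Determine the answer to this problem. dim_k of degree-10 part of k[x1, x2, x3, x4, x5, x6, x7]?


C(d+n-1,n-1)=C(16,6)=8008


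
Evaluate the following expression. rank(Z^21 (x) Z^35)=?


rank(M(x)N) = rank(M)*rank(N)
21*35 = 735


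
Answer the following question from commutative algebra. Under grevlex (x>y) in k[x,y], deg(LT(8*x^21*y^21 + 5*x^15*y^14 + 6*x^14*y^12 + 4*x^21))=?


LT: 8*x^21*y^21
deg_x=21, deg_y=21
Total=21+21=42


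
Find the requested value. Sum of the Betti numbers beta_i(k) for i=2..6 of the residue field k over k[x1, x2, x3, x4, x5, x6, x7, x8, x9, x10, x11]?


Koszul resolution: beta_i(k)=C(n,i), n=11
C(11,2)=55, C(11,3)=165, C(11,4)=330, C(11,5)=462, C(11,6)=462
Sum=1474


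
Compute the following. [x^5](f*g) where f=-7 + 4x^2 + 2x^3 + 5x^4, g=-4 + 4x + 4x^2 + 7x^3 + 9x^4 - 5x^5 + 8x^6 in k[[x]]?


[x^5] = sum a_i*b_j, i+j=5
  -7*-5=35
  4*7=28
  2*4=8
  5*4=20
Sum=91


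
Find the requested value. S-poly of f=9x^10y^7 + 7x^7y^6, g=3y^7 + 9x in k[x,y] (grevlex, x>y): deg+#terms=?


LT(f)=9x^10y^7, LT(g)=3y^7
lcm(LM)=x^10y^7
S(f,g) (scaled by 27 to clear denominators) = 3*f - 9x^10*g = 21x^7y^6 - 81x^11
2 terms, deg 13.
13+2=15


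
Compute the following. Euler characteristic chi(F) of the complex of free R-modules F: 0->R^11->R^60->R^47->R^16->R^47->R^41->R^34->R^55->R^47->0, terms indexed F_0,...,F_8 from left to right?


chi = sum (-1)^i * rank:
(-1)^0*11=11
(-1)^1*60=-60
(-1)^2*47=47
(-1)^3*16=-16
(-1)^4*47=47
(-1)^5*41=-41
(-1)^6*34=34
(-1)^7*55=-55
(-1)^8*47=47
chi=14


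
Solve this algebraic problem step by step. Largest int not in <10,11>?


gcd(10,11)=1 => F=ab-a-b=10*11-10-11=110-21=89


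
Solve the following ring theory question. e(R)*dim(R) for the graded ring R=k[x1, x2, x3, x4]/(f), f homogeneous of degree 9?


e(R)=deg(f)=9, dim(R)=4-1=3
e*dim=9*3=27


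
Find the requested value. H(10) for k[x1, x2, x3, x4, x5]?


C(d+n-1,n-1)=C(14,4)=1001


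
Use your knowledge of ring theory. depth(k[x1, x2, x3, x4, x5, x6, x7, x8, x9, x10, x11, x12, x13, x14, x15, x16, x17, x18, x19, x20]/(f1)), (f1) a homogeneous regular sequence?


depth(R)=20
depth(R/I)=20-1=19


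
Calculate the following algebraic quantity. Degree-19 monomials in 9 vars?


C(d+n-1,n-1)=C(27,8)=2220075


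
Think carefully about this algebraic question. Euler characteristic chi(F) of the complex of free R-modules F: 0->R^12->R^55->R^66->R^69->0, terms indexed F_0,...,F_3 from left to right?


chi = sum (-1)^i * rank:
(-1)^0*12=12
(-1)^1*55=-55
(-1)^2*66=66
(-1)^3*69=-69
chi=-46


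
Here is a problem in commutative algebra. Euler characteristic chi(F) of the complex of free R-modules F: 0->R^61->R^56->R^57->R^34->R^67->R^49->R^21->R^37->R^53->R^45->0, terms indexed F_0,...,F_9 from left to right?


chi = sum (-1)^i * rank:
(-1)^0*61=61
(-1)^1*56=-56
(-1)^2*57=57
(-1)^3*34=-34
(-1)^4*67=67
(-1)^5*49=-49
(-1)^6*21=21
(-1)^7*37=-37
(-1)^8*53=53
(-1)^9*45=-45
chi=38


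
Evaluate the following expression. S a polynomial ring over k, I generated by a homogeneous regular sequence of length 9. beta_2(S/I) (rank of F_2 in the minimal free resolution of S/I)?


Regular sequence => Koszul complex is the minimal free resolution.
Syz_1 minimally generated by Koszul relations f_i*e_j - f_j*e_i (i<j): mu(Syz_1) = beta_2 = C(m,2) = m(m-1)/2
m=9
9*8/2 = 36


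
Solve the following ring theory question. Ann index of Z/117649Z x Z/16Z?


Exponent = lcm of the cyclic orders; pairwise coprime => product.
7^6*2^4=117649*16=1882384


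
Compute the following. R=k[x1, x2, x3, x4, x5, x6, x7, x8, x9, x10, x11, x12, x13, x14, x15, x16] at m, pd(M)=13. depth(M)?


pd+depth=depth(R)=16
depth=16-13=3


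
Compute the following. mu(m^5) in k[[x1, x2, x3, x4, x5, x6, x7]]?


C(n+d-1,d)=C(11,5)=462


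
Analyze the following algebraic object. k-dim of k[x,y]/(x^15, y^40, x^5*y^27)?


k[x,y]/I, I = (x^15, y^40, x^5*y^27)
Rect: 15x40=600. Corner: (15-5)x(40-27)=130.
dim = 600-130 = 470


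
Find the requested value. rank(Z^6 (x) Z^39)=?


rank(M(x)N) = rank(M)*rank(N)
6*39 = 234


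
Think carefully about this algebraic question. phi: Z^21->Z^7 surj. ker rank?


rank(ker) = 21-7 = 14


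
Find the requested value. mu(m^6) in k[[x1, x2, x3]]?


C(n+d-1,d)=C(8,6)=28


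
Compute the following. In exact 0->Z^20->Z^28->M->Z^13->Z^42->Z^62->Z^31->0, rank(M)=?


Alt sum=0:
(-1)^0*20 + (-1)^1*28 + (-1)^2*? + (-1)^3*13 + (-1)^4*42 + (-1)^5*62 + (-1)^6*31=0
rank(M)=10


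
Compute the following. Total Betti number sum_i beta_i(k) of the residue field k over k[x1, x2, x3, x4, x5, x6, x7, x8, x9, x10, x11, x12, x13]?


Koszul resolution: beta_i(k)=C(n,i), n=13
sum_i C(13,i) = 2^13 = 8192


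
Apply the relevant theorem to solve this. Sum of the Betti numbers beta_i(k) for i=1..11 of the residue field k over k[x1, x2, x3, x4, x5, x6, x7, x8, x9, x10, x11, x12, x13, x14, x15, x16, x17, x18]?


Koszul resolution: beta_i(k)=C(n,i), n=18
C(18,1)=18, C(18,2)=153, C(18,3)=816, C(18,4)=3060, C(18,5)=8568, C(18,6)=18564, C(18,7)=31824, C(18,8)=43758, C(18,9)=48620, C(18,10)=43758, C(18,11)=31824
Sum=230963


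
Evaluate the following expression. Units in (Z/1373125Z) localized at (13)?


Local ring = Z/2197Z.
phi(2197) = 13^2*(13-1) = 2028


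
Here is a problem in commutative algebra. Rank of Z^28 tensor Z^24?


rank(M(x)N) = rank(M)*rank(N)
28*24 = 672


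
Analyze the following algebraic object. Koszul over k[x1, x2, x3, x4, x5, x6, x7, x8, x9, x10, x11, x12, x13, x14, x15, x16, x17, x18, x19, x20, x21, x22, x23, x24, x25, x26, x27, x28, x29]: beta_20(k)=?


C(n,i)=C(29,20)=10015005


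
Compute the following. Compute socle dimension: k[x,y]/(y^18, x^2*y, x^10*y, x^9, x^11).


Socle = ann(m) = span of standard monomials u with x*u, y*u in I (staircase corners).
Redundant generators: x^11, x^10*y
Minimal generators: x^9, x^2*y, y^18
Corners: xy^17, x^8
Socle dim=2


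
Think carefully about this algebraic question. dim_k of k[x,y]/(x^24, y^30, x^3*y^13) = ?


k[x,y]/I, I = (x^24, y^30, x^3*y^13)
Rect: 24x30=720. Corner: (24-3)x(30-13)=357.
dim = 720-357 = 363


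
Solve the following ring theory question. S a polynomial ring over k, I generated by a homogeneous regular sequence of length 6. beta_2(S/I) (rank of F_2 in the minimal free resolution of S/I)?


Regular sequence => Koszul complex is the minimal free resolution.
Syz_1 minimally generated by Koszul relations f_i*e_j - f_j*e_i (i<j): mu(Syz_1) = beta_2 = C(m,2) = m(m-1)/2
m=6
6*5/2 = 15


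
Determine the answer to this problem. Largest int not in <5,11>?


gcd(5,11)=1 => F=ab-a-b=5*11-5-11=55-16=39


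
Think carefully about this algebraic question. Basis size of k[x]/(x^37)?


Basis: 1,x,...,x^36
dim=37


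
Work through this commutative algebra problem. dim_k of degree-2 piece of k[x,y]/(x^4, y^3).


k[x,y], I = (x^4, y^3), d = 2
Need i < 4 and d-i < 3.
Range: 0 <= i <= 2.
H(2) = 3


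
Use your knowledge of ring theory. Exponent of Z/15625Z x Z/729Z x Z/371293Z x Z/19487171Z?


Exponent = lcm of the cyclic orders; pairwise coprime => product.
5^6*3^6*13^5*11^7=15625*729*371293*19487171=82416299730516984375


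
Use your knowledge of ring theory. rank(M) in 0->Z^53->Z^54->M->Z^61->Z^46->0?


Alt sum=0:
(-1)^0*53 + (-1)^1*54 + (-1)^2*? + (-1)^3*61 + (-1)^4*46=0
rank(M)=16


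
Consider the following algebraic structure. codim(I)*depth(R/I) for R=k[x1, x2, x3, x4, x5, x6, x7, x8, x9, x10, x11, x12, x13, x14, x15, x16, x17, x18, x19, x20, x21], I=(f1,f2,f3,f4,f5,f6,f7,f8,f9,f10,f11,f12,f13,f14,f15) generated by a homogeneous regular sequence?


codim=15, depth=dim(R/I)=21-15=6
Product=15*6=90


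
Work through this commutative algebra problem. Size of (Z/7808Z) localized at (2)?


2-primary part: 7808=2^7*61
Size=2^7=128


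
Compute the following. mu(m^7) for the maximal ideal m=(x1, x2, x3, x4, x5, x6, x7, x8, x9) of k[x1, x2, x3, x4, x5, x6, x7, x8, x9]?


Graded Nakayama: mu(m^d) = dim_k (m^d/m^(d+1)) = #degree-7 monomials in 9 vars
C(n+d-1,d)=C(15,7)=6435


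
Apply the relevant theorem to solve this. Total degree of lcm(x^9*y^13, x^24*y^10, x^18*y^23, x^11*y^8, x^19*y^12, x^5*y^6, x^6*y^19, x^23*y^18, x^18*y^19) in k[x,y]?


lcm = componentwise max:
x: max(9,24,18,11,19,5,6,23,18)=24
y: max(13,10,23,8,12,6,19,18,19)=23
Total=24+23=47


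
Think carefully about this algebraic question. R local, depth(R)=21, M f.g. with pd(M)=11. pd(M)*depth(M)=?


pd+depth=21
depth=21-11=10
pd*depth=11*10=110


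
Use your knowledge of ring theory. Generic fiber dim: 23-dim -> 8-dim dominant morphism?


dim(fiber)=dim(X)-dim(Y)=23-8=15


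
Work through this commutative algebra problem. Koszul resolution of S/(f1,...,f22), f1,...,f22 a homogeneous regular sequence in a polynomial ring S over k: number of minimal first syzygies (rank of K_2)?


Regular sequence => Koszul complex is the minimal free resolution.
Syz_1 minimally generated by Koszul relations f_i*e_j - f_j*e_i (i<j): mu(Syz_1) = beta_2 = C(m,2) = m(m-1)/2
m=22
22*21/2 = 231


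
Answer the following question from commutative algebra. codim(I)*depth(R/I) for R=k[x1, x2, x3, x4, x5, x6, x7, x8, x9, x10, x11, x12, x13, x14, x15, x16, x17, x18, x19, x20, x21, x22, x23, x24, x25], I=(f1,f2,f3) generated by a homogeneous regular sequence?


codim=3, depth=dim(R/I)=25-3=22
Product=3*22=66


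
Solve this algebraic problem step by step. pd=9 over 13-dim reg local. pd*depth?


pd+depth=13
depth=13-9=4
pd*depth=9*4=36


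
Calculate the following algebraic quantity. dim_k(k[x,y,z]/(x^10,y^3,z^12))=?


Basis: x^iy^jz^k, i<10,j<3,k<12
10*3*12=360


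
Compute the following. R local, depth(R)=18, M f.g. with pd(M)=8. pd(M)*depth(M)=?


pd+depth=18
depth=18-8=10
pd*depth=8*10=80


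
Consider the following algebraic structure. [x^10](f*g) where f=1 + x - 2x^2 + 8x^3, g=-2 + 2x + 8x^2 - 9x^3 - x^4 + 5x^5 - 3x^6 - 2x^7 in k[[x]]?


[x^10] = sum a_i*b_j, i+j=10
  8*-2=-16
Sum=-16


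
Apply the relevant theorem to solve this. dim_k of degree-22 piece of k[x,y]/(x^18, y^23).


k[x,y], I = (x^18, y^23), d = 22
Need i < 18 and d-i < 23.
Range: 0 <= i <= 17.
H(22) = 18


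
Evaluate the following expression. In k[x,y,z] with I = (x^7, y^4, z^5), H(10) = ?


Need i<7, j<4, k<5 with i+j+k=10.
For each i, j ranges over max(0,10-i-4)..min(3,10-i):
  i=0: j in [6,3] -> 0
  i=1: j in [5,3] -> 0
  i=2: j in [4,3] -> 0
  i=3: j in [3,3] -> 1
  i=4: j in [2,3] -> 2
  i=5: j in [1,3] -> 3
  i=6: j in [0,3] -> 4
H(10) = 0+0+0+1+2+3+4 = 10


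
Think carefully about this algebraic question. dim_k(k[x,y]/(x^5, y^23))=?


Basis: x^i*y^j, i<5, j<23
5*23=115


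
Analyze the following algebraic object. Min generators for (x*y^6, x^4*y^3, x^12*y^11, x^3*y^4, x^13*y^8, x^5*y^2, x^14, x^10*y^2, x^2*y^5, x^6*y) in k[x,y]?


Remove redundant (divisible by others).
x^10*y^2 redundant.
x^13*y^8 redundant.
x^12*y^11 redundant.
Min: x^14, x^6*y, x^5*y^2, x^4*y^3, x^3*y^4, x^2*y^5, x*y^6
Count=7
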